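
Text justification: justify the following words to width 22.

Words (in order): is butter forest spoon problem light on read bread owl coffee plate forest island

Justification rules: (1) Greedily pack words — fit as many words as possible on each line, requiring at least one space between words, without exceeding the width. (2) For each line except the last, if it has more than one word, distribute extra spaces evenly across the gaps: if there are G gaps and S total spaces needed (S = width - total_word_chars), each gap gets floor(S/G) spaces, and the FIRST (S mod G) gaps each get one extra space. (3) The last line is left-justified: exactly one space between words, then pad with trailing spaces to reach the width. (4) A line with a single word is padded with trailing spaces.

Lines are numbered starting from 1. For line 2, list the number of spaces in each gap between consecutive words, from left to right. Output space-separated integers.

Answer: 2 1 1

Derivation:
Line 1: ['is', 'butter', 'forest', 'spoon'] (min_width=22, slack=0)
Line 2: ['problem', 'light', 'on', 'read'] (min_width=21, slack=1)
Line 3: ['bread', 'owl', 'coffee', 'plate'] (min_width=22, slack=0)
Line 4: ['forest', 'island'] (min_width=13, slack=9)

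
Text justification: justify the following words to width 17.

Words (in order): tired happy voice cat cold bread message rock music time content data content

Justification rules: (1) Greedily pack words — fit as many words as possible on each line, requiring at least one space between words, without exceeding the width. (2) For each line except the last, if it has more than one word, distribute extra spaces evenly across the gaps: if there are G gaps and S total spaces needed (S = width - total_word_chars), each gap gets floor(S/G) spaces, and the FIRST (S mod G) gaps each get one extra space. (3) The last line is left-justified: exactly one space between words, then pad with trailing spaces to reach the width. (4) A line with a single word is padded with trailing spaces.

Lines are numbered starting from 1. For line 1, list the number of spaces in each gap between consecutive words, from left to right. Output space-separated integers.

Line 1: ['tired', 'happy', 'voice'] (min_width=17, slack=0)
Line 2: ['cat', 'cold', 'bread'] (min_width=14, slack=3)
Line 3: ['message', 'rock'] (min_width=12, slack=5)
Line 4: ['music', 'time'] (min_width=10, slack=7)
Line 5: ['content', 'data'] (min_width=12, slack=5)
Line 6: ['content'] (min_width=7, slack=10)

Answer: 1 1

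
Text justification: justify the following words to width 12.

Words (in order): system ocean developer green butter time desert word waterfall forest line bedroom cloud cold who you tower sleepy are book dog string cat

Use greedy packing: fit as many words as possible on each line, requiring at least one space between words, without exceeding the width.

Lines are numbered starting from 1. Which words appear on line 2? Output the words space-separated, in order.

Line 1: ['system', 'ocean'] (min_width=12, slack=0)
Line 2: ['developer'] (min_width=9, slack=3)
Line 3: ['green', 'butter'] (min_width=12, slack=0)
Line 4: ['time', 'desert'] (min_width=11, slack=1)
Line 5: ['word'] (min_width=4, slack=8)
Line 6: ['waterfall'] (min_width=9, slack=3)
Line 7: ['forest', 'line'] (min_width=11, slack=1)
Line 8: ['bedroom'] (min_width=7, slack=5)
Line 9: ['cloud', 'cold'] (min_width=10, slack=2)
Line 10: ['who', 'you'] (min_width=7, slack=5)
Line 11: ['tower', 'sleepy'] (min_width=12, slack=0)
Line 12: ['are', 'book', 'dog'] (min_width=12, slack=0)
Line 13: ['string', 'cat'] (min_width=10, slack=2)

Answer: developer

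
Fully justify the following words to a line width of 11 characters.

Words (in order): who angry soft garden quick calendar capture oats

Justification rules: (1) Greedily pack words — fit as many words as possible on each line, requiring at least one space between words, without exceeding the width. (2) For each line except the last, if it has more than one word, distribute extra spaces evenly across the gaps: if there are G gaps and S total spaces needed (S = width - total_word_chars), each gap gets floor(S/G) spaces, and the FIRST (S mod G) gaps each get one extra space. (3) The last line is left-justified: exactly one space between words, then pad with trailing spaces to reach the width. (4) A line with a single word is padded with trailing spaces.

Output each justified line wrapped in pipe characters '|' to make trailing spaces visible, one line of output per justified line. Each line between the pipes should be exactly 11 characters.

Answer: |who   angry|
|soft garden|
|quick      |
|calendar   |
|capture    |
|oats       |

Derivation:
Line 1: ['who', 'angry'] (min_width=9, slack=2)
Line 2: ['soft', 'garden'] (min_width=11, slack=0)
Line 3: ['quick'] (min_width=5, slack=6)
Line 4: ['calendar'] (min_width=8, slack=3)
Line 5: ['capture'] (min_width=7, slack=4)
Line 6: ['oats'] (min_width=4, slack=7)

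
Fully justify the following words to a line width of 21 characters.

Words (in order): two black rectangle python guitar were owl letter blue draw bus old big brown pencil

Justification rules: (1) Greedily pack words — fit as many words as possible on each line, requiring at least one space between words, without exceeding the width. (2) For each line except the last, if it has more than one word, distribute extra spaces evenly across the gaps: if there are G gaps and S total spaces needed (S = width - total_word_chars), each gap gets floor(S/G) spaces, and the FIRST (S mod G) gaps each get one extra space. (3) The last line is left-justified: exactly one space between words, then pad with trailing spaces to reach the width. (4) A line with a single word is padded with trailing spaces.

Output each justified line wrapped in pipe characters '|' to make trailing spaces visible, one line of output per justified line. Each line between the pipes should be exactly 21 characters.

Line 1: ['two', 'black', 'rectangle'] (min_width=19, slack=2)
Line 2: ['python', 'guitar', 'were'] (min_width=18, slack=3)
Line 3: ['owl', 'letter', 'blue', 'draw'] (min_width=20, slack=1)
Line 4: ['bus', 'old', 'big', 'brown'] (min_width=17, slack=4)
Line 5: ['pencil'] (min_width=6, slack=15)

Answer: |two  black  rectangle|
|python   guitar  were|
|owl  letter blue draw|
|bus   old  big  brown|
|pencil               |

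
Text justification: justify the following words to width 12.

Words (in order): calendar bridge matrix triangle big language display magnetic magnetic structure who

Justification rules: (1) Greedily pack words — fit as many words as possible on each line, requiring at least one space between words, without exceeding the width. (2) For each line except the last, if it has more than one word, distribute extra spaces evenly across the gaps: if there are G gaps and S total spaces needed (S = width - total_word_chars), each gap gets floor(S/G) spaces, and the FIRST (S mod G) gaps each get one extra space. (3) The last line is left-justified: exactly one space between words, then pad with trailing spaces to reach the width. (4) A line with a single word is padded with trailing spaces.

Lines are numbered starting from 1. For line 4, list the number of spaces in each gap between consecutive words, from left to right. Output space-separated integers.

Line 1: ['calendar'] (min_width=8, slack=4)
Line 2: ['bridge'] (min_width=6, slack=6)
Line 3: ['matrix'] (min_width=6, slack=6)
Line 4: ['triangle', 'big'] (min_width=12, slack=0)
Line 5: ['language'] (min_width=8, slack=4)
Line 6: ['display'] (min_width=7, slack=5)
Line 7: ['magnetic'] (min_width=8, slack=4)
Line 8: ['magnetic'] (min_width=8, slack=4)
Line 9: ['structure'] (min_width=9, slack=3)
Line 10: ['who'] (min_width=3, slack=9)

Answer: 1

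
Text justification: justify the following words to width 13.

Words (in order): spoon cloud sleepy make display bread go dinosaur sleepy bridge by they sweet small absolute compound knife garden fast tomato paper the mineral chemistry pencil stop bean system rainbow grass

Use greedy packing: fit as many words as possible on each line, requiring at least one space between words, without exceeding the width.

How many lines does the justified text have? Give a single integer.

Line 1: ['spoon', 'cloud'] (min_width=11, slack=2)
Line 2: ['sleepy', 'make'] (min_width=11, slack=2)
Line 3: ['display', 'bread'] (min_width=13, slack=0)
Line 4: ['go', 'dinosaur'] (min_width=11, slack=2)
Line 5: ['sleepy', 'bridge'] (min_width=13, slack=0)
Line 6: ['by', 'they', 'sweet'] (min_width=13, slack=0)
Line 7: ['small'] (min_width=5, slack=8)
Line 8: ['absolute'] (min_width=8, slack=5)
Line 9: ['compound'] (min_width=8, slack=5)
Line 10: ['knife', 'garden'] (min_width=12, slack=1)
Line 11: ['fast', 'tomato'] (min_width=11, slack=2)
Line 12: ['paper', 'the'] (min_width=9, slack=4)
Line 13: ['mineral'] (min_width=7, slack=6)
Line 14: ['chemistry'] (min_width=9, slack=4)
Line 15: ['pencil', 'stop'] (min_width=11, slack=2)
Line 16: ['bean', 'system'] (min_width=11, slack=2)
Line 17: ['rainbow', 'grass'] (min_width=13, slack=0)
Total lines: 17

Answer: 17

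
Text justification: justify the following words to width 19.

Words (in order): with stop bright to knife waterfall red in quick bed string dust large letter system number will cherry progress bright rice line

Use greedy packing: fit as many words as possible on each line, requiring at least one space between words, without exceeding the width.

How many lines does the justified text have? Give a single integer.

Line 1: ['with', 'stop', 'bright', 'to'] (min_width=19, slack=0)
Line 2: ['knife', 'waterfall', 'red'] (min_width=19, slack=0)
Line 3: ['in', 'quick', 'bed', 'string'] (min_width=19, slack=0)
Line 4: ['dust', 'large', 'letter'] (min_width=17, slack=2)
Line 5: ['system', 'number', 'will'] (min_width=18, slack=1)
Line 6: ['cherry', 'progress'] (min_width=15, slack=4)
Line 7: ['bright', 'rice', 'line'] (min_width=16, slack=3)
Total lines: 7

Answer: 7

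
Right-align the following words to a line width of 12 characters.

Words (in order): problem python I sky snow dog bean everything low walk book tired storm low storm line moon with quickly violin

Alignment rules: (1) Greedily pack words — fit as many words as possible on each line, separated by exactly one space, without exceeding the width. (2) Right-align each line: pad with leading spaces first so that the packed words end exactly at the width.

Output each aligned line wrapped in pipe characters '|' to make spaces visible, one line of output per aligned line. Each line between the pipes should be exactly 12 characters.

Answer: |     problem|
|python I sky|
|    snow dog|
|        bean|
|  everything|
|    low walk|
|  book tired|
|   storm low|
|  storm line|
|   moon with|
|     quickly|
|      violin|

Derivation:
Line 1: ['problem'] (min_width=7, slack=5)
Line 2: ['python', 'I', 'sky'] (min_width=12, slack=0)
Line 3: ['snow', 'dog'] (min_width=8, slack=4)
Line 4: ['bean'] (min_width=4, slack=8)
Line 5: ['everything'] (min_width=10, slack=2)
Line 6: ['low', 'walk'] (min_width=8, slack=4)
Line 7: ['book', 'tired'] (min_width=10, slack=2)
Line 8: ['storm', 'low'] (min_width=9, slack=3)
Line 9: ['storm', 'line'] (min_width=10, slack=2)
Line 10: ['moon', 'with'] (min_width=9, slack=3)
Line 11: ['quickly'] (min_width=7, slack=5)
Line 12: ['violin'] (min_width=6, slack=6)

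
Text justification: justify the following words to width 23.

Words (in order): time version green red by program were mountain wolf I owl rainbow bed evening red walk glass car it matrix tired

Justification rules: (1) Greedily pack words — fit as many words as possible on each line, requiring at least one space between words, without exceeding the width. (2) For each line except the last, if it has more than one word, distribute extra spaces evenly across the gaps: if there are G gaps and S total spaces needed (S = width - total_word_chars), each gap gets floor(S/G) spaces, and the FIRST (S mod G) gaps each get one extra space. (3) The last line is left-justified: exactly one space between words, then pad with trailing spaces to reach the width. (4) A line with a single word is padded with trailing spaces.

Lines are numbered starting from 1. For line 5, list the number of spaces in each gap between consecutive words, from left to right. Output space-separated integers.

Line 1: ['time', 'version', 'green', 'red'] (min_width=22, slack=1)
Line 2: ['by', 'program', 'were'] (min_width=15, slack=8)
Line 3: ['mountain', 'wolf', 'I', 'owl'] (min_width=19, slack=4)
Line 4: ['rainbow', 'bed', 'evening', 'red'] (min_width=23, slack=0)
Line 5: ['walk', 'glass', 'car', 'it'] (min_width=17, slack=6)
Line 6: ['matrix', 'tired'] (min_width=12, slack=11)

Answer: 3 3 3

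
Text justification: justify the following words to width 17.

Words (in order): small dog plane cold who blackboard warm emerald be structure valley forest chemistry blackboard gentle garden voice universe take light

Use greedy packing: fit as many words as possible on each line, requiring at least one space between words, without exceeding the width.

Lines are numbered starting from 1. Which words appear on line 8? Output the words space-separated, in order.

Answer: garden voice

Derivation:
Line 1: ['small', 'dog', 'plane'] (min_width=15, slack=2)
Line 2: ['cold', 'who'] (min_width=8, slack=9)
Line 3: ['blackboard', 'warm'] (min_width=15, slack=2)
Line 4: ['emerald', 'be'] (min_width=10, slack=7)
Line 5: ['structure', 'valley'] (min_width=16, slack=1)
Line 6: ['forest', 'chemistry'] (min_width=16, slack=1)
Line 7: ['blackboard', 'gentle'] (min_width=17, slack=0)
Line 8: ['garden', 'voice'] (min_width=12, slack=5)
Line 9: ['universe', 'take'] (min_width=13, slack=4)
Line 10: ['light'] (min_width=5, slack=12)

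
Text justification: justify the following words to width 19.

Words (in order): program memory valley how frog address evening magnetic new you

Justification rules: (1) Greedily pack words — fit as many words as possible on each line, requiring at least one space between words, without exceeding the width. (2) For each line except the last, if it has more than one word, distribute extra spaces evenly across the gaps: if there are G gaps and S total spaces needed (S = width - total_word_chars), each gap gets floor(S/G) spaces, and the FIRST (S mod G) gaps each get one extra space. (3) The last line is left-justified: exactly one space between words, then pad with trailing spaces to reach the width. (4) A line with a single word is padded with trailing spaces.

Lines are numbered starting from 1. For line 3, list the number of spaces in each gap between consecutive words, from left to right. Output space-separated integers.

Line 1: ['program', 'memory'] (min_width=14, slack=5)
Line 2: ['valley', 'how', 'frog'] (min_width=15, slack=4)
Line 3: ['address', 'evening'] (min_width=15, slack=4)
Line 4: ['magnetic', 'new', 'you'] (min_width=16, slack=3)

Answer: 5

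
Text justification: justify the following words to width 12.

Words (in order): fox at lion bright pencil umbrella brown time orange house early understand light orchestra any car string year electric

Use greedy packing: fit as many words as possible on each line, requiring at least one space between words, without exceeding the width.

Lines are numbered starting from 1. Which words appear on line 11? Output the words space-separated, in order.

Line 1: ['fox', 'at', 'lion'] (min_width=11, slack=1)
Line 2: ['bright'] (min_width=6, slack=6)
Line 3: ['pencil'] (min_width=6, slack=6)
Line 4: ['umbrella'] (min_width=8, slack=4)
Line 5: ['brown', 'time'] (min_width=10, slack=2)
Line 6: ['orange', 'house'] (min_width=12, slack=0)
Line 7: ['early'] (min_width=5, slack=7)
Line 8: ['understand'] (min_width=10, slack=2)
Line 9: ['light'] (min_width=5, slack=7)
Line 10: ['orchestra'] (min_width=9, slack=3)
Line 11: ['any', 'car'] (min_width=7, slack=5)
Line 12: ['string', 'year'] (min_width=11, slack=1)
Line 13: ['electric'] (min_width=8, slack=4)

Answer: any car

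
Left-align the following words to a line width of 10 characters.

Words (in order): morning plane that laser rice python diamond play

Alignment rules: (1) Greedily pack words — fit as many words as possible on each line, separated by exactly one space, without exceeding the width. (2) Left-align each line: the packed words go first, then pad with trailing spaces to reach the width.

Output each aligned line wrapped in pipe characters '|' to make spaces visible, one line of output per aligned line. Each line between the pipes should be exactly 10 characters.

Line 1: ['morning'] (min_width=7, slack=3)
Line 2: ['plane', 'that'] (min_width=10, slack=0)
Line 3: ['laser', 'rice'] (min_width=10, slack=0)
Line 4: ['python'] (min_width=6, slack=4)
Line 5: ['diamond'] (min_width=7, slack=3)
Line 6: ['play'] (min_width=4, slack=6)

Answer: |morning   |
|plane that|
|laser rice|
|python    |
|diamond   |
|play      |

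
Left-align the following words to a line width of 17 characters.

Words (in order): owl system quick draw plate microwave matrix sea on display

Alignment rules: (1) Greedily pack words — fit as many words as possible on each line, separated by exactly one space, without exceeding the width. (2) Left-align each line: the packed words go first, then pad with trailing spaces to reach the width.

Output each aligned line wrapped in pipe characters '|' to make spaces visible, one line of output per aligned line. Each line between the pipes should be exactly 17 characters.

Answer: |owl system quick |
|draw plate       |
|microwave matrix |
|sea on display   |

Derivation:
Line 1: ['owl', 'system', 'quick'] (min_width=16, slack=1)
Line 2: ['draw', 'plate'] (min_width=10, slack=7)
Line 3: ['microwave', 'matrix'] (min_width=16, slack=1)
Line 4: ['sea', 'on', 'display'] (min_width=14, slack=3)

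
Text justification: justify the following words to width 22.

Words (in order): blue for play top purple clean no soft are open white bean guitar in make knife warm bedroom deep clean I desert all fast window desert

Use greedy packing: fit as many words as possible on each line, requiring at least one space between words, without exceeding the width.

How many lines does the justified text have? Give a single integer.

Line 1: ['blue', 'for', 'play', 'top'] (min_width=17, slack=5)
Line 2: ['purple', 'clean', 'no', 'soft'] (min_width=20, slack=2)
Line 3: ['are', 'open', 'white', 'bean'] (min_width=19, slack=3)
Line 4: ['guitar', 'in', 'make', 'knife'] (min_width=20, slack=2)
Line 5: ['warm', 'bedroom', 'deep'] (min_width=17, slack=5)
Line 6: ['clean', 'I', 'desert', 'all'] (min_width=18, slack=4)
Line 7: ['fast', 'window', 'desert'] (min_width=18, slack=4)
Total lines: 7

Answer: 7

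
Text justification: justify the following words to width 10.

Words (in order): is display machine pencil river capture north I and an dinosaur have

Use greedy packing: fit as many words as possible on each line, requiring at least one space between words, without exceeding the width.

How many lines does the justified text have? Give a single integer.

Line 1: ['is', 'display'] (min_width=10, slack=0)
Line 2: ['machine'] (min_width=7, slack=3)
Line 3: ['pencil'] (min_width=6, slack=4)
Line 4: ['river'] (min_width=5, slack=5)
Line 5: ['capture'] (min_width=7, slack=3)
Line 6: ['north', 'I'] (min_width=7, slack=3)
Line 7: ['and', 'an'] (min_width=6, slack=4)
Line 8: ['dinosaur'] (min_width=8, slack=2)
Line 9: ['have'] (min_width=4, slack=6)
Total lines: 9

Answer: 9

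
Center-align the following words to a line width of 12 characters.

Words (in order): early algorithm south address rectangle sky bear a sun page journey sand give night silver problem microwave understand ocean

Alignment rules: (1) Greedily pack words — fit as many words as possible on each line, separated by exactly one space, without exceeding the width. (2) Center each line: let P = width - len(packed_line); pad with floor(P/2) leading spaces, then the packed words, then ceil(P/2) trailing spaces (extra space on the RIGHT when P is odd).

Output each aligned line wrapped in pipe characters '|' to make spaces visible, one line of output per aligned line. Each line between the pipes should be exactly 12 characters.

Answer: |   early    |
| algorithm  |
|   south    |
|  address   |
| rectangle  |
| sky bear a |
|  sun page  |
|journey sand|
| give night |
|   silver   |
|  problem   |
| microwave  |
| understand |
|   ocean    |

Derivation:
Line 1: ['early'] (min_width=5, slack=7)
Line 2: ['algorithm'] (min_width=9, slack=3)
Line 3: ['south'] (min_width=5, slack=7)
Line 4: ['address'] (min_width=7, slack=5)
Line 5: ['rectangle'] (min_width=9, slack=3)
Line 6: ['sky', 'bear', 'a'] (min_width=10, slack=2)
Line 7: ['sun', 'page'] (min_width=8, slack=4)
Line 8: ['journey', 'sand'] (min_width=12, slack=0)
Line 9: ['give', 'night'] (min_width=10, slack=2)
Line 10: ['silver'] (min_width=6, slack=6)
Line 11: ['problem'] (min_width=7, slack=5)
Line 12: ['microwave'] (min_width=9, slack=3)
Line 13: ['understand'] (min_width=10, slack=2)
Line 14: ['ocean'] (min_width=5, slack=7)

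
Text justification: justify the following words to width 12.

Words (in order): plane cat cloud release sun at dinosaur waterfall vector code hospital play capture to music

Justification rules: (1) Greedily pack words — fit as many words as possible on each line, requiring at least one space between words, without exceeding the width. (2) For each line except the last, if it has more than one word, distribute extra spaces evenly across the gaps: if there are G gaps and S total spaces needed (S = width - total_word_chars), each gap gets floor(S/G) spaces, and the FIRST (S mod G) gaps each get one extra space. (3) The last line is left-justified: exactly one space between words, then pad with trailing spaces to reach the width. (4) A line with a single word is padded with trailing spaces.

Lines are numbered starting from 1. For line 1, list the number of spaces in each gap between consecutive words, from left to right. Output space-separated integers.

Answer: 4

Derivation:
Line 1: ['plane', 'cat'] (min_width=9, slack=3)
Line 2: ['cloud'] (min_width=5, slack=7)
Line 3: ['release', 'sun'] (min_width=11, slack=1)
Line 4: ['at', 'dinosaur'] (min_width=11, slack=1)
Line 5: ['waterfall'] (min_width=9, slack=3)
Line 6: ['vector', 'code'] (min_width=11, slack=1)
Line 7: ['hospital'] (min_width=8, slack=4)
Line 8: ['play', 'capture'] (min_width=12, slack=0)
Line 9: ['to', 'music'] (min_width=8, slack=4)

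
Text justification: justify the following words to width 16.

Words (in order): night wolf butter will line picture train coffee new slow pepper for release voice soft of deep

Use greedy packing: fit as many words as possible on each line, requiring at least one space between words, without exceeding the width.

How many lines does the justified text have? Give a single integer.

Answer: 7

Derivation:
Line 1: ['night', 'wolf'] (min_width=10, slack=6)
Line 2: ['butter', 'will', 'line'] (min_width=16, slack=0)
Line 3: ['picture', 'train'] (min_width=13, slack=3)
Line 4: ['coffee', 'new', 'slow'] (min_width=15, slack=1)
Line 5: ['pepper', 'for'] (min_width=10, slack=6)
Line 6: ['release', 'voice'] (min_width=13, slack=3)
Line 7: ['soft', 'of', 'deep'] (min_width=12, slack=4)
Total lines: 7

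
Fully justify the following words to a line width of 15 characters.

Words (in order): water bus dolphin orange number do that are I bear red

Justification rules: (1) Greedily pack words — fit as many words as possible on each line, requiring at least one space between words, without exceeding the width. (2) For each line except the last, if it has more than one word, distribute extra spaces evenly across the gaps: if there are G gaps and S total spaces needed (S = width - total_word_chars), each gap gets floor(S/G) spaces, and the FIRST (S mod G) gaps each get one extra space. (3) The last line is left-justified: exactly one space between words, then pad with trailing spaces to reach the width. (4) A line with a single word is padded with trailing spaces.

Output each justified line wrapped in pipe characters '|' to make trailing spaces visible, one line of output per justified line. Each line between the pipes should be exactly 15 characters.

Line 1: ['water', 'bus'] (min_width=9, slack=6)
Line 2: ['dolphin', 'orange'] (min_width=14, slack=1)
Line 3: ['number', 'do', 'that'] (min_width=14, slack=1)
Line 4: ['are', 'I', 'bear', 'red'] (min_width=14, slack=1)

Answer: |water       bus|
|dolphin  orange|
|number  do that|
|are I bear red |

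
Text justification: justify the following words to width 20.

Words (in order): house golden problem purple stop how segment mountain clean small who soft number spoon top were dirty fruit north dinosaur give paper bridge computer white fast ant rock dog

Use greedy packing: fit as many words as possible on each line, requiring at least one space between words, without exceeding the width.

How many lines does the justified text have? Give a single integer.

Line 1: ['house', 'golden', 'problem'] (min_width=20, slack=0)
Line 2: ['purple', 'stop', 'how'] (min_width=15, slack=5)
Line 3: ['segment', 'mountain'] (min_width=16, slack=4)
Line 4: ['clean', 'small', 'who', 'soft'] (min_width=20, slack=0)
Line 5: ['number', 'spoon', 'top'] (min_width=16, slack=4)
Line 6: ['were', 'dirty', 'fruit'] (min_width=16, slack=4)
Line 7: ['north', 'dinosaur', 'give'] (min_width=19, slack=1)
Line 8: ['paper', 'bridge'] (min_width=12, slack=8)
Line 9: ['computer', 'white', 'fast'] (min_width=19, slack=1)
Line 10: ['ant', 'rock', 'dog'] (min_width=12, slack=8)
Total lines: 10

Answer: 10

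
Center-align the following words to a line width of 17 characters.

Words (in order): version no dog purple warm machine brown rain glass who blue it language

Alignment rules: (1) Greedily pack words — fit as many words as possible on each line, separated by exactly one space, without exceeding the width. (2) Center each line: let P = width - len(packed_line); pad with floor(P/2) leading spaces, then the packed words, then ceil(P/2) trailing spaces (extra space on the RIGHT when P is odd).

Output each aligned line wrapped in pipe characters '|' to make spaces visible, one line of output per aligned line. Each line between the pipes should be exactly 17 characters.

Line 1: ['version', 'no', 'dog'] (min_width=14, slack=3)
Line 2: ['purple', 'warm'] (min_width=11, slack=6)
Line 3: ['machine', 'brown'] (min_width=13, slack=4)
Line 4: ['rain', 'glass', 'who'] (min_width=14, slack=3)
Line 5: ['blue', 'it', 'language'] (min_width=16, slack=1)

Answer: | version no dog  |
|   purple warm   |
|  machine brown  |
| rain glass who  |
|blue it language |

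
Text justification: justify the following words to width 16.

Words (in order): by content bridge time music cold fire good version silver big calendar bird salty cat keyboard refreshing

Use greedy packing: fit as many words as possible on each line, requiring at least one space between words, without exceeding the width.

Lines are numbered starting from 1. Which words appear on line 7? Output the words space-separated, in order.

Line 1: ['by', 'content'] (min_width=10, slack=6)
Line 2: ['bridge', 'time'] (min_width=11, slack=5)
Line 3: ['music', 'cold', 'fire'] (min_width=15, slack=1)
Line 4: ['good', 'version'] (min_width=12, slack=4)
Line 5: ['silver', 'big'] (min_width=10, slack=6)
Line 6: ['calendar', 'bird'] (min_width=13, slack=3)
Line 7: ['salty', 'cat'] (min_width=9, slack=7)
Line 8: ['keyboard'] (min_width=8, slack=8)
Line 9: ['refreshing'] (min_width=10, slack=6)

Answer: salty cat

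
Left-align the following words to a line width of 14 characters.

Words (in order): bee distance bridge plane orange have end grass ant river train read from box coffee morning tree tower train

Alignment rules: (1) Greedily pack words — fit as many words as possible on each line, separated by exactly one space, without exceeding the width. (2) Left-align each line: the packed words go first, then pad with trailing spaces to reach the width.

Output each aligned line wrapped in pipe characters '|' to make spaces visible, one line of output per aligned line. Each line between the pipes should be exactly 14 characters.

Answer: |bee distance  |
|bridge plane  |
|orange have   |
|end grass ant |
|river train   |
|read from box |
|coffee morning|
|tree tower    |
|train         |

Derivation:
Line 1: ['bee', 'distance'] (min_width=12, slack=2)
Line 2: ['bridge', 'plane'] (min_width=12, slack=2)
Line 3: ['orange', 'have'] (min_width=11, slack=3)
Line 4: ['end', 'grass', 'ant'] (min_width=13, slack=1)
Line 5: ['river', 'train'] (min_width=11, slack=3)
Line 6: ['read', 'from', 'box'] (min_width=13, slack=1)
Line 7: ['coffee', 'morning'] (min_width=14, slack=0)
Line 8: ['tree', 'tower'] (min_width=10, slack=4)
Line 9: ['train'] (min_width=5, slack=9)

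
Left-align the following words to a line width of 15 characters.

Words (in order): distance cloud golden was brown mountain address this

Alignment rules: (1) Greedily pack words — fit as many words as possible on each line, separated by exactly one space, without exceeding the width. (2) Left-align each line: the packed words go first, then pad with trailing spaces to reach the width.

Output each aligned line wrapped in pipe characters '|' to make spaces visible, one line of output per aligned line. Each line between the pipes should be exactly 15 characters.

Answer: |distance cloud |
|golden was     |
|brown mountain |
|address this   |

Derivation:
Line 1: ['distance', 'cloud'] (min_width=14, slack=1)
Line 2: ['golden', 'was'] (min_width=10, slack=5)
Line 3: ['brown', 'mountain'] (min_width=14, slack=1)
Line 4: ['address', 'this'] (min_width=12, slack=3)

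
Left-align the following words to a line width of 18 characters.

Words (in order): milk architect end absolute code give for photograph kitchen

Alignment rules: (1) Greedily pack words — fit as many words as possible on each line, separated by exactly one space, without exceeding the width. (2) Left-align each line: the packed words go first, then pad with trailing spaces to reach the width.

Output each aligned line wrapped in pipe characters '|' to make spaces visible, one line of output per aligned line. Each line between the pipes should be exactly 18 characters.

Answer: |milk architect end|
|absolute code give|
|for photograph    |
|kitchen           |

Derivation:
Line 1: ['milk', 'architect', 'end'] (min_width=18, slack=0)
Line 2: ['absolute', 'code', 'give'] (min_width=18, slack=0)
Line 3: ['for', 'photograph'] (min_width=14, slack=4)
Line 4: ['kitchen'] (min_width=7, slack=11)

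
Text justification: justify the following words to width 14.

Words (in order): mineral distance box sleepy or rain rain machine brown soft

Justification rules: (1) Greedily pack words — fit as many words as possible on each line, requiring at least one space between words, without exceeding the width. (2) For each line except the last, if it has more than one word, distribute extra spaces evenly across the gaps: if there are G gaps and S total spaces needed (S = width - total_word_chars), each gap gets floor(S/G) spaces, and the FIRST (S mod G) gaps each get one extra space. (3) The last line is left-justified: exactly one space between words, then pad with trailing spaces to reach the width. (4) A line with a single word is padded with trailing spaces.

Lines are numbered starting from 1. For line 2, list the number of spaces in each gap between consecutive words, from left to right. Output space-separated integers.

Answer: 3

Derivation:
Line 1: ['mineral'] (min_width=7, slack=7)
Line 2: ['distance', 'box'] (min_width=12, slack=2)
Line 3: ['sleepy', 'or', 'rain'] (min_width=14, slack=0)
Line 4: ['rain', 'machine'] (min_width=12, slack=2)
Line 5: ['brown', 'soft'] (min_width=10, slack=4)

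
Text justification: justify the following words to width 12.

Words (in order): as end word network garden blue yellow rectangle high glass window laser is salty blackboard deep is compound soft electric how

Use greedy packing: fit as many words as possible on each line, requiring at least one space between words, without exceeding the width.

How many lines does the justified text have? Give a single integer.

Answer: 13

Derivation:
Line 1: ['as', 'end', 'word'] (min_width=11, slack=1)
Line 2: ['network'] (min_width=7, slack=5)
Line 3: ['garden', 'blue'] (min_width=11, slack=1)
Line 4: ['yellow'] (min_width=6, slack=6)
Line 5: ['rectangle'] (min_width=9, slack=3)
Line 6: ['high', 'glass'] (min_width=10, slack=2)
Line 7: ['window', 'laser'] (min_width=12, slack=0)
Line 8: ['is', 'salty'] (min_width=8, slack=4)
Line 9: ['blackboard'] (min_width=10, slack=2)
Line 10: ['deep', 'is'] (min_width=7, slack=5)
Line 11: ['compound'] (min_width=8, slack=4)
Line 12: ['soft'] (min_width=4, slack=8)
Line 13: ['electric', 'how'] (min_width=12, slack=0)
Total lines: 13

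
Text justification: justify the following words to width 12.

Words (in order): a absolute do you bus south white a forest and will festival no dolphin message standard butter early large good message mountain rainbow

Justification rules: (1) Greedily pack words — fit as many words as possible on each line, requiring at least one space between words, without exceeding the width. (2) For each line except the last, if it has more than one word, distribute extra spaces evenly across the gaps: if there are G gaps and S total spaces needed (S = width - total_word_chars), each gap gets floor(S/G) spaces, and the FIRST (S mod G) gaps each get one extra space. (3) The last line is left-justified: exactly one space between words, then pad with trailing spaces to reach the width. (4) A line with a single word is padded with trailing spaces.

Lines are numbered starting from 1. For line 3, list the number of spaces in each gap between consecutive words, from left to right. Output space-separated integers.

Answer: 2

Derivation:
Line 1: ['a', 'absolute'] (min_width=10, slack=2)
Line 2: ['do', 'you', 'bus'] (min_width=10, slack=2)
Line 3: ['south', 'white'] (min_width=11, slack=1)
Line 4: ['a', 'forest', 'and'] (min_width=12, slack=0)
Line 5: ['will'] (min_width=4, slack=8)
Line 6: ['festival', 'no'] (min_width=11, slack=1)
Line 7: ['dolphin'] (min_width=7, slack=5)
Line 8: ['message'] (min_width=7, slack=5)
Line 9: ['standard'] (min_width=8, slack=4)
Line 10: ['butter', 'early'] (min_width=12, slack=0)
Line 11: ['large', 'good'] (min_width=10, slack=2)
Line 12: ['message'] (min_width=7, slack=5)
Line 13: ['mountain'] (min_width=8, slack=4)
Line 14: ['rainbow'] (min_width=7, slack=5)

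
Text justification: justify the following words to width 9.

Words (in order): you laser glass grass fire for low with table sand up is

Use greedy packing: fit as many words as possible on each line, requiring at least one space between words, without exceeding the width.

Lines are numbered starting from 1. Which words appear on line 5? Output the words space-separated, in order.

Answer: low with

Derivation:
Line 1: ['you', 'laser'] (min_width=9, slack=0)
Line 2: ['glass'] (min_width=5, slack=4)
Line 3: ['grass'] (min_width=5, slack=4)
Line 4: ['fire', 'for'] (min_width=8, slack=1)
Line 5: ['low', 'with'] (min_width=8, slack=1)
Line 6: ['table'] (min_width=5, slack=4)
Line 7: ['sand', 'up'] (min_width=7, slack=2)
Line 8: ['is'] (min_width=2, slack=7)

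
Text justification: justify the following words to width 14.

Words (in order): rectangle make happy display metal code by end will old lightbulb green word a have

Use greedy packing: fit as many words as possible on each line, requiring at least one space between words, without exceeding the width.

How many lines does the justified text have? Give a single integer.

Line 1: ['rectangle', 'make'] (min_width=14, slack=0)
Line 2: ['happy', 'display'] (min_width=13, slack=1)
Line 3: ['metal', 'code', 'by'] (min_width=13, slack=1)
Line 4: ['end', 'will', 'old'] (min_width=12, slack=2)
Line 5: ['lightbulb'] (min_width=9, slack=5)
Line 6: ['green', 'word', 'a'] (min_width=12, slack=2)
Line 7: ['have'] (min_width=4, slack=10)
Total lines: 7

Answer: 7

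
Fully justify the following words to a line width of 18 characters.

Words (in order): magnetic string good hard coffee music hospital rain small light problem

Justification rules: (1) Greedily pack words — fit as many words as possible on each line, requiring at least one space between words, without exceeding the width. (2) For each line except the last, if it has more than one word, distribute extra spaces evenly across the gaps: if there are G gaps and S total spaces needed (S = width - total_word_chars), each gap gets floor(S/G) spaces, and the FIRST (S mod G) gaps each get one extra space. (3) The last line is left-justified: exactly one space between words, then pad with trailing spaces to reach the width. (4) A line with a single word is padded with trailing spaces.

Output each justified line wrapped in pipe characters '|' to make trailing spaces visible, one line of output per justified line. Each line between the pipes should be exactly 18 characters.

Line 1: ['magnetic', 'string'] (min_width=15, slack=3)
Line 2: ['good', 'hard', 'coffee'] (min_width=16, slack=2)
Line 3: ['music', 'hospital'] (min_width=14, slack=4)
Line 4: ['rain', 'small', 'light'] (min_width=16, slack=2)
Line 5: ['problem'] (min_width=7, slack=11)

Answer: |magnetic    string|
|good  hard  coffee|
|music     hospital|
|rain  small  light|
|problem           |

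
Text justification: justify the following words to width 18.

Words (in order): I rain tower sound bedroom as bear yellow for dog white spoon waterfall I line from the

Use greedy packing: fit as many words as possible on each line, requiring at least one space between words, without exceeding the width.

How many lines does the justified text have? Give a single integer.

Line 1: ['I', 'rain', 'tower', 'sound'] (min_width=18, slack=0)
Line 2: ['bedroom', 'as', 'bear'] (min_width=15, slack=3)
Line 3: ['yellow', 'for', 'dog'] (min_width=14, slack=4)
Line 4: ['white', 'spoon'] (min_width=11, slack=7)
Line 5: ['waterfall', 'I', 'line'] (min_width=16, slack=2)
Line 6: ['from', 'the'] (min_width=8, slack=10)
Total lines: 6

Answer: 6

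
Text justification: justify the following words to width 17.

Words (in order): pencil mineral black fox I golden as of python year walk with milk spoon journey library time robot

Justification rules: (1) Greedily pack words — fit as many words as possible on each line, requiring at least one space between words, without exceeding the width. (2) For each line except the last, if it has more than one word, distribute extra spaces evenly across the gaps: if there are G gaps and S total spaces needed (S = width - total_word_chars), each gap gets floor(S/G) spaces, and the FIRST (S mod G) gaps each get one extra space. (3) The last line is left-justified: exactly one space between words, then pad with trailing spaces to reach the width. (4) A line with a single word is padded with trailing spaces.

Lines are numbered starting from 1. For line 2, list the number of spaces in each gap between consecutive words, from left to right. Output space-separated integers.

Line 1: ['pencil', 'mineral'] (min_width=14, slack=3)
Line 2: ['black', 'fox', 'I'] (min_width=11, slack=6)
Line 3: ['golden', 'as', 'of'] (min_width=12, slack=5)
Line 4: ['python', 'year', 'walk'] (min_width=16, slack=1)
Line 5: ['with', 'milk', 'spoon'] (min_width=15, slack=2)
Line 6: ['journey', 'library'] (min_width=15, slack=2)
Line 7: ['time', 'robot'] (min_width=10, slack=7)

Answer: 4 4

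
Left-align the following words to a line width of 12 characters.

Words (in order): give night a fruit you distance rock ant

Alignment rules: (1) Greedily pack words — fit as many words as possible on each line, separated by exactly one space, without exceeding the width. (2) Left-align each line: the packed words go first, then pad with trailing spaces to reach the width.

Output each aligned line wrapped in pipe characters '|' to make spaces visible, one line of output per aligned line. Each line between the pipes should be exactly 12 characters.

Line 1: ['give', 'night', 'a'] (min_width=12, slack=0)
Line 2: ['fruit', 'you'] (min_width=9, slack=3)
Line 3: ['distance'] (min_width=8, slack=4)
Line 4: ['rock', 'ant'] (min_width=8, slack=4)

Answer: |give night a|
|fruit you   |
|distance    |
|rock ant    |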